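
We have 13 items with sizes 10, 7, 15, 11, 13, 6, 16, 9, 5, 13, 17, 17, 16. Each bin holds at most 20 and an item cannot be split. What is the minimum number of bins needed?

9

Total = 17 + 17 + 16 + 16 + 15 + 13 + 13 + 11 + 10 + 9 + 7 + 6 + 5 = 155.
Lower bound: ⌈155/20⌉ = 8 bins.
A packing using 9 bins:
  bin 1: 17 = 17
  bin 2: 17 = 17
  bin 3: 16 = 16
  bin 4: 16 = 16
  bin 5: 15 + 5 = 20
  bin 6: 13 + 7 = 20
  bin 7: 13 + 6 = 19
  bin 8: 11 + 9 = 20
  bin 9: 10 = 10
No arrangement into 8 bins stays within capacity, so 9 is optimal.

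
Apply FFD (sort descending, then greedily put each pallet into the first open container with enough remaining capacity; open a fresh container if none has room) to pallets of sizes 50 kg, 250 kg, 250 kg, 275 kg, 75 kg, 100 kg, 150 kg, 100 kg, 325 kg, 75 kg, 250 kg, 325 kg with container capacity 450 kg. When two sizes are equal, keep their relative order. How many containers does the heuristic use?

6

Sorted descending: 325, 325, 275, 250, 250, 250, 150, 100, 100, 75, 75, 50.
  325 → container 1 (new)  [load 325/450]
  325 → container 2 (new)  [load 325/450]
  275 → container 3 (new)  [load 275/450]
  250 → container 4 (new)  [load 250/450]
  250 → container 5 (new)  [load 250/450]
  250 → container 6 (new)  [load 250/450]
  150 → container 3  [load 425/450]
  100 → container 1  [load 425/450]
  100 → container 2  [load 425/450]
  75 → container 4  [load 325/450]
  75 → container 4  [load 400/450]
  50 → container 4  [load 450/450]
6 containers opened.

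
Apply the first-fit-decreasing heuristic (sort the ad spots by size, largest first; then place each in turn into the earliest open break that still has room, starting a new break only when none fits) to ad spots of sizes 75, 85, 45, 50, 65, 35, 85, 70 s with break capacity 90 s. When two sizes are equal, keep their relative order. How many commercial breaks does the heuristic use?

7

Sorted descending: 85, 85, 75, 70, 65, 50, 45, 35.
  85 → break 1 (new)  [load 85/90]
  85 → break 2 (new)  [load 85/90]
  75 → break 3 (new)  [load 75/90]
  70 → break 4 (new)  [load 70/90]
  65 → break 5 (new)  [load 65/90]
  50 → break 6 (new)  [load 50/90]
  45 → break 7 (new)  [load 45/90]
  35 → break 6  [load 85/90]
7 commercial breaks opened.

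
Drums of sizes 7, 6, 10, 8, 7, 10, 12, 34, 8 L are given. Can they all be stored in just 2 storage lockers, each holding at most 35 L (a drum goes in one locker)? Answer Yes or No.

No

Total = 102 L; ⌈102/35⌉ = 3.
At least 3 storage lockers are required, but only 2 are allowed.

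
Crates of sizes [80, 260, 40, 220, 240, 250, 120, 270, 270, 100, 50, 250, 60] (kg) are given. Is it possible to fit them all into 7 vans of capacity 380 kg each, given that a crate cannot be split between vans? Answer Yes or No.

Yes

A valid assignment using 7 vans:
  van 1: 270 + 100 = 370
  van 2: 270 + 80 = 350
  van 3: 260 + 120 = 380
  van 4: 250 + 60 + 50 = 360
  van 5: 250 + 40 = 290
  van 6: 240 = 240
  van 7: 220 = 220
Every load is within 380 kg, so 7 vans suffice.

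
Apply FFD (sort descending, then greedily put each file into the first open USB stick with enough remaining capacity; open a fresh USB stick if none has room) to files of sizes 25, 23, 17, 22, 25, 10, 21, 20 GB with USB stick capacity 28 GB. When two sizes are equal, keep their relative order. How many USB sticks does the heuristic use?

7

Sorted descending: 25, 25, 23, 22, 21, 20, 17, 10.
  25 → USB stick 1 (new)  [load 25/28]
  25 → USB stick 2 (new)  [load 25/28]
  23 → USB stick 3 (new)  [load 23/28]
  22 → USB stick 4 (new)  [load 22/28]
  21 → USB stick 5 (new)  [load 21/28]
  20 → USB stick 6 (new)  [load 20/28]
  17 → USB stick 7 (new)  [load 17/28]
  10 → USB stick 7  [load 27/28]
7 USB sticks opened.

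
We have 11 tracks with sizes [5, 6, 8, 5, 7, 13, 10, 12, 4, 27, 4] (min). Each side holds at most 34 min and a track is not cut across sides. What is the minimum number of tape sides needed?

3

Total = 27 + 13 + 12 + 10 + 8 + 7 + 6 + 5 + 5 + 4 + 4 = 101 min.
Lower bound: ⌈101/34⌉ = 3 tape sides.
A packing using 3 tape sides:
  side 1: 27 + 7 = 34
  side 2: 13 + 12 + 8 = 33
  side 3: 10 + 6 + 5 + 5 + 4 + 4 = 34
This matches the lower bound, so 3 is optimal.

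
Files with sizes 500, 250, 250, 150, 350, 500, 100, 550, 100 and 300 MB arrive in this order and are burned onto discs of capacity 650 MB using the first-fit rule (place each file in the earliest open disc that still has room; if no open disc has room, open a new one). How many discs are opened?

  500 → disc 1 (new)  [load 500/650]
  250 → disc 2 (new)  [load 250/650]
  250 → disc 2  [load 500/650]
  150 → disc 1  [load 650/650]
  350 → disc 3 (new)  [load 350/650]
  500 → disc 4 (new)  [load 500/650]
  100 → disc 2  [load 600/650]
  550 → disc 5 (new)  [load 550/650]
  100 → disc 3  [load 450/650]
  300 → disc 6 (new)  [load 300/650]
6 discs opened.

6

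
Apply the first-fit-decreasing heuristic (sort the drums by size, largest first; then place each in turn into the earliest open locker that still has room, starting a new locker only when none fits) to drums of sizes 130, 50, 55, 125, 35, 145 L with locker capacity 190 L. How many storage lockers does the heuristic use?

3

Sorted descending: 145, 130, 125, 55, 50, 35.
  145 → locker 1 (new)  [load 145/190]
  130 → locker 2 (new)  [load 130/190]
  125 → locker 3 (new)  [load 125/190]
  55 → locker 2  [load 185/190]
  50 → locker 3  [load 175/190]
  35 → locker 1  [load 180/190]
3 storage lockers opened.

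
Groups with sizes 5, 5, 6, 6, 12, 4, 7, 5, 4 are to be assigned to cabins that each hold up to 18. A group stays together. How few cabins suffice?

Total = 12 + 7 + 6 + 6 + 5 + 5 + 5 + 4 + 4 = 54.
Lower bound: ⌈54/18⌉ = 3 cabins.
A packing using 3 cabins:
  cabin 1: 12 + 6 = 18
  cabin 2: 7 + 6 + 5 = 18
  cabin 3: 5 + 5 + 4 + 4 = 18
This matches the lower bound, so 3 is optimal.

3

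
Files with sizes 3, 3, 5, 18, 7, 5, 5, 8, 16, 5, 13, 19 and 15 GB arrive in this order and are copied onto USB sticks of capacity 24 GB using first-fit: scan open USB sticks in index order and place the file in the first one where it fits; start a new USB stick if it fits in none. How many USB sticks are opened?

6

  3 → USB stick 1 (new)  [load 3/24]
  3 → USB stick 1  [load 6/24]
  5 → USB stick 1  [load 11/24]
  18 → USB stick 2 (new)  [load 18/24]
  7 → USB stick 1  [load 18/24]
  5 → USB stick 1  [load 23/24]
  5 → USB stick 2  [load 23/24]
  8 → USB stick 3 (new)  [load 8/24]
  16 → USB stick 3  [load 24/24]
  5 → USB stick 4 (new)  [load 5/24]
  13 → USB stick 4  [load 18/24]
  19 → USB stick 5 (new)  [load 19/24]
  15 → USB stick 6 (new)  [load 15/24]
6 USB sticks opened.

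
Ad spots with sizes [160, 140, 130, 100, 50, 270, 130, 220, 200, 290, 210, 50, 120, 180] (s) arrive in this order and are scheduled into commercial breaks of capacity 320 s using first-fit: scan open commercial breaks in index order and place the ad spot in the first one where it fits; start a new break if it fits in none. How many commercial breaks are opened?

  160 → break 1 (new)  [load 160/320]
  140 → break 1  [load 300/320]
  130 → break 2 (new)  [load 130/320]
  100 → break 2  [load 230/320]
  50 → break 2  [load 280/320]
  270 → break 3 (new)  [load 270/320]
  130 → break 4 (new)  [load 130/320]
  220 → break 5 (new)  [load 220/320]
  200 → break 6 (new)  [load 200/320]
  290 → break 7 (new)  [load 290/320]
  210 → break 8 (new)  [load 210/320]
  50 → break 3  [load 320/320]
  120 → break 4  [load 250/320]
  180 → break 9 (new)  [load 180/320]
9 commercial breaks opened.

9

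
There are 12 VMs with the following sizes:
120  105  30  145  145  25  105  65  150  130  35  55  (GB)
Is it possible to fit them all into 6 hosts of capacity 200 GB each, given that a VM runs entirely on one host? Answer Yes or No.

No

Total = 1110 GB; ⌈1110/200⌉ = 6.
7 VMs each exceed half the capacity and cannot share a host, forcing at least 7 hosts.
At least 7 hosts are required, but only 6 are allowed.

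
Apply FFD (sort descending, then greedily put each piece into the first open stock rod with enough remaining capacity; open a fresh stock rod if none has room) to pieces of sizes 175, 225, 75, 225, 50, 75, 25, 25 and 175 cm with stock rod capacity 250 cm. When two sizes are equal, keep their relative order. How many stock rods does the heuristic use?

5

Sorted descending: 225, 225, 175, 175, 75, 75, 50, 25, 25.
  225 → stock rod 1 (new)  [load 225/250]
  225 → stock rod 2 (new)  [load 225/250]
  175 → stock rod 3 (new)  [load 175/250]
  175 → stock rod 4 (new)  [load 175/250]
  75 → stock rod 3  [load 250/250]
  75 → stock rod 4  [load 250/250]
  50 → stock rod 5 (new)  [load 50/250]
  25 → stock rod 1  [load 250/250]
  25 → stock rod 2  [load 250/250]
5 stock rods opened.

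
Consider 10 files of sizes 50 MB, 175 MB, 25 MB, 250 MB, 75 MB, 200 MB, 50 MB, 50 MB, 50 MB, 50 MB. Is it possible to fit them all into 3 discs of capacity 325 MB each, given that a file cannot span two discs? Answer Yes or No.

A valid assignment using 3 discs:
  disc 1: 250 + 75 = 325
  disc 2: 200 + 50 + 50 + 25 = 325
  disc 3: 175 + 50 + 50 + 50 = 325
Every load is within 325 MB, so 3 discs suffice.

Yes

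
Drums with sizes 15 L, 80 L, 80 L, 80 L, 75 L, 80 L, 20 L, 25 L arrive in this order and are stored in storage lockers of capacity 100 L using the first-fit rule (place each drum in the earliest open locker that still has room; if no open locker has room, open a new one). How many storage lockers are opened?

5

  15 → locker 1 (new)  [load 15/100]
  80 → locker 1  [load 95/100]
  80 → locker 2 (new)  [load 80/100]
  80 → locker 3 (new)  [load 80/100]
  75 → locker 4 (new)  [load 75/100]
  80 → locker 5 (new)  [load 80/100]
  20 → locker 2  [load 100/100]
  25 → locker 4  [load 100/100]
5 storage lockers opened.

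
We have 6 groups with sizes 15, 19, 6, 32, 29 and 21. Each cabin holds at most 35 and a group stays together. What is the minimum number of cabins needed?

4

Total = 32 + 29 + 21 + 19 + 15 + 6 = 122.
Lower bound: ⌈122/35⌉ = 4 cabins.
A packing using 4 cabins:
  cabin 1: 32 = 32
  cabin 2: 29 + 6 = 35
  cabin 3: 21 = 21
  cabin 4: 19 + 15 = 34
This matches the lower bound, so 4 is optimal.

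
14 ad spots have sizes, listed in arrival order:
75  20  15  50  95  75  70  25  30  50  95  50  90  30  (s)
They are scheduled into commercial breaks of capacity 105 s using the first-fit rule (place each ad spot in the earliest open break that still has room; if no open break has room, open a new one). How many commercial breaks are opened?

8

  75 → break 1 (new)  [load 75/105]
  20 → break 1  [load 95/105]
  15 → break 2 (new)  [load 15/105]
  50 → break 2  [load 65/105]
  95 → break 3 (new)  [load 95/105]
  75 → break 4 (new)  [load 75/105]
  70 → break 5 (new)  [load 70/105]
  25 → break 2  [load 90/105]
  30 → break 4  [load 105/105]
  50 → break 6 (new)  [load 50/105]
  95 → break 7 (new)  [load 95/105]
  50 → break 6  [load 100/105]
  90 → break 8 (new)  [load 90/105]
  30 → break 5  [load 100/105]
8 commercial breaks opened.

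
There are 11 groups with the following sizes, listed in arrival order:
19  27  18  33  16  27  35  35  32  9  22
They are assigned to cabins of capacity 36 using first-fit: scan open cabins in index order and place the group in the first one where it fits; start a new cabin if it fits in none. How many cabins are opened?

  19 → cabin 1 (new)  [load 19/36]
  27 → cabin 2 (new)  [load 27/36]
  18 → cabin 3 (new)  [load 18/36]
  33 → cabin 4 (new)  [load 33/36]
  16 → cabin 1  [load 35/36]
  27 → cabin 5 (new)  [load 27/36]
  35 → cabin 6 (new)  [load 35/36]
  35 → cabin 7 (new)  [load 35/36]
  32 → cabin 8 (new)  [load 32/36]
  9 → cabin 2  [load 36/36]
  22 → cabin 9 (new)  [load 22/36]
9 cabins opened.

9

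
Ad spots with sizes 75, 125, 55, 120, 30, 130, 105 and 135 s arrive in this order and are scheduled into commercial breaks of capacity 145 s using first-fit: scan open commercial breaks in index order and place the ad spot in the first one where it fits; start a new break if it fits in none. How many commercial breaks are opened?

6

  75 → break 1 (new)  [load 75/145]
  125 → break 2 (new)  [load 125/145]
  55 → break 1  [load 130/145]
  120 → break 3 (new)  [load 120/145]
  30 → break 4 (new)  [load 30/145]
  130 → break 5 (new)  [load 130/145]
  105 → break 4  [load 135/145]
  135 → break 6 (new)  [load 135/145]
6 commercial breaks opened.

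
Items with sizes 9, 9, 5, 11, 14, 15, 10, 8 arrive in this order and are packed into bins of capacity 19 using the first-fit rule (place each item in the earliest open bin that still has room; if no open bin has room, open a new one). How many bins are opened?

  9 → bin 1 (new)  [load 9/19]
  9 → bin 1  [load 18/19]
  5 → bin 2 (new)  [load 5/19]
  11 → bin 2  [load 16/19]
  14 → bin 3 (new)  [load 14/19]
  15 → bin 4 (new)  [load 15/19]
  10 → bin 5 (new)  [load 10/19]
  8 → bin 5  [load 18/19]
5 bins opened.

5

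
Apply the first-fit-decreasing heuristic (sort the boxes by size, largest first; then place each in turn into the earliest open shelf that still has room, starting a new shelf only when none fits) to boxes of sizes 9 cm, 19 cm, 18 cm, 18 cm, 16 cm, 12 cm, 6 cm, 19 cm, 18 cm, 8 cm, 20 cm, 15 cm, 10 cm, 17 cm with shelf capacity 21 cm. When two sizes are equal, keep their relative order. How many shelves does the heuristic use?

Sorted descending: 20, 19, 19, 18, 18, 18, 17, 16, 15, 12, 10, 9, 8, 6.
  20 → shelf 1 (new)  [load 20/21]
  19 → shelf 2 (new)  [load 19/21]
  19 → shelf 3 (new)  [load 19/21]
  18 → shelf 4 (new)  [load 18/21]
  18 → shelf 5 (new)  [load 18/21]
  18 → shelf 6 (new)  [load 18/21]
  17 → shelf 7 (new)  [load 17/21]
  16 → shelf 8 (new)  [load 16/21]
  15 → shelf 9 (new)  [load 15/21]
  12 → shelf 10 (new)  [load 12/21]
  10 → shelf 11 (new)  [load 10/21]
  9 → shelf 10  [load 21/21]
  8 → shelf 11  [load 18/21]
  6 → shelf 9  [load 21/21]
11 shelves opened.

11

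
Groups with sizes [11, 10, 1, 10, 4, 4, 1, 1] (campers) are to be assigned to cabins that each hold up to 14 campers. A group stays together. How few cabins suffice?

Total = 11 + 10 + 10 + 4 + 4 + 1 + 1 + 1 = 42 campers.
Lower bound: ⌈42/14⌉ = 3 cabins.
A packing using 3 cabins:
  cabin 1: 11 + 1 + 1 + 1 = 14
  cabin 2: 10 + 4 = 14
  cabin 3: 10 + 4 = 14
This matches the lower bound, so 3 is optimal.

3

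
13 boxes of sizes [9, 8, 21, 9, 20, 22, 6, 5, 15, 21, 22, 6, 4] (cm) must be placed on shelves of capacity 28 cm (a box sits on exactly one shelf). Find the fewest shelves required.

Total = 22 + 22 + 21 + 21 + 20 + 15 + 9 + 9 + 8 + 6 + 6 + 5 + 4 = 168 cm.
Lower bound: ⌈168/28⌉ = 6 shelves.
A packing using 7 shelves:
  shelf 1: 22 + 6 = 28
  shelf 2: 22 + 6 = 28
  shelf 3: 21 + 5 = 26
  shelf 4: 21 + 4 = 25
  shelf 5: 20 + 8 = 28
  shelf 6: 15 + 9 = 24
  shelf 7: 9 = 9
No arrangement into 6 shelves stays within capacity, so 7 is optimal.

7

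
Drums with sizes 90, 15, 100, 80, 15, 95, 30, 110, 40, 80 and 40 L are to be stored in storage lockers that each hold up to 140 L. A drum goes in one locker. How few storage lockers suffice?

Total = 110 + 100 + 95 + 90 + 80 + 80 + 40 + 40 + 30 + 15 + 15 = 695 L.
Lower bound: ⌈695/140⌉ = 5 storage lockers.
Also, 6 drums each exceed 70 L, and no two of those can share a locker, so at least 6 storage lockers are needed.
A packing using 6 storage lockers:
  locker 1: 110 + 30 = 140
  locker 2: 100 + 40 = 140
  locker 3: 95 + 40 = 135
  locker 4: 90 + 15 + 15 = 120
  locker 5: 80 = 80
  locker 6: 80 = 80
This matches the lower bound, so 6 is optimal.

6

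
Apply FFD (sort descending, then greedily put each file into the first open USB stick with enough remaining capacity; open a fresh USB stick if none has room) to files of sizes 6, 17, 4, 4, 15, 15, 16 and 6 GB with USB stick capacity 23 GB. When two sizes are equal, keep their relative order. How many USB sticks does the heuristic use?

4

Sorted descending: 17, 16, 15, 15, 6, 6, 4, 4.
  17 → USB stick 1 (new)  [load 17/23]
  16 → USB stick 2 (new)  [load 16/23]
  15 → USB stick 3 (new)  [load 15/23]
  15 → USB stick 4 (new)  [load 15/23]
  6 → USB stick 1  [load 23/23]
  6 → USB stick 2  [load 22/23]
  4 → USB stick 3  [load 19/23]
  4 → USB stick 3  [load 23/23]
4 USB sticks opened.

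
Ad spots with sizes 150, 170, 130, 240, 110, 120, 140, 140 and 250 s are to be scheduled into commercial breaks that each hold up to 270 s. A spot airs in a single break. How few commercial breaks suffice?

Total = 250 + 240 + 170 + 150 + 140 + 140 + 130 + 120 + 110 = 1450 s.
Lower bound: ⌈1450/270⌉ = 6 commercial breaks.
A packing using 6 commercial breaks:
  break 1: 250 = 250
  break 2: 240 = 240
  break 3: 170 = 170
  break 4: 150 + 120 = 270
  break 5: 140 + 130 = 270
  break 6: 140 + 110 = 250
This matches the lower bound, so 6 is optimal.

6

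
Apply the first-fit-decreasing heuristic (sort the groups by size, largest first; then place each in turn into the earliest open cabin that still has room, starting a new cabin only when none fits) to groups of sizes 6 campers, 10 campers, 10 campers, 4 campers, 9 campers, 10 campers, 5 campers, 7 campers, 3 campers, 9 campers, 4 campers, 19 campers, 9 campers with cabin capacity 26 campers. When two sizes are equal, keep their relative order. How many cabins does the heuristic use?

Sorted descending: 19, 10, 10, 10, 9, 9, 9, 7, 6, 5, 4, 4, 3.
  19 → cabin 1 (new)  [load 19/26]
  10 → cabin 2 (new)  [load 10/26]
  10 → cabin 2  [load 20/26]
  10 → cabin 3 (new)  [load 10/26]
  9 → cabin 3  [load 19/26]
  9 → cabin 4 (new)  [load 9/26]
  9 → cabin 4  [load 18/26]
  7 → cabin 1  [load 26/26]
  6 → cabin 2  [load 26/26]
  5 → cabin 3  [load 24/26]
  4 → cabin 4  [load 22/26]
  4 → cabin 4  [load 26/26]
  3 → cabin 5 (new)  [load 3/26]
5 cabins opened.

5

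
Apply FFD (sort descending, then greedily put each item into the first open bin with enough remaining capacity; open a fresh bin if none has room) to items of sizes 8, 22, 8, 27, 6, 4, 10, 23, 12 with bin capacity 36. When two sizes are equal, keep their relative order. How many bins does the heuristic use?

4

Sorted descending: 27, 23, 22, 12, 10, 8, 8, 6, 4.
  27 → bin 1 (new)  [load 27/36]
  23 → bin 2 (new)  [load 23/36]
  22 → bin 3 (new)  [load 22/36]
  12 → bin 2  [load 35/36]
  10 → bin 3  [load 32/36]
  8 → bin 1  [load 35/36]
  8 → bin 4 (new)  [load 8/36]
  6 → bin 4  [load 14/36]
  4 → bin 3  [load 36/36]
4 bins opened.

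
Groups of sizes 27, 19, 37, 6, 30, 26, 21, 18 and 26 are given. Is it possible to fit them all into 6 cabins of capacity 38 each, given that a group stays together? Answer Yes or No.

No

Total = 210; ⌈210/38⌉ = 6.
The bound of 6 does not rule out 6, but exhaustive search shows no assignment into 6 cabins of capacity 38 exists — the minimum is 7.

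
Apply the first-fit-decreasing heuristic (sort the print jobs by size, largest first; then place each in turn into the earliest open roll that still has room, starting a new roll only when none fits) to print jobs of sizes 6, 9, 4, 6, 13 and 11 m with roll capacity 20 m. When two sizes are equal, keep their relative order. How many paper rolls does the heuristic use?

3

Sorted descending: 13, 11, 9, 6, 6, 4.
  13 → roll 1 (new)  [load 13/20]
  11 → roll 2 (new)  [load 11/20]
  9 → roll 2  [load 20/20]
  6 → roll 1  [load 19/20]
  6 → roll 3 (new)  [load 6/20]
  4 → roll 3  [load 10/20]
3 paper rolls opened.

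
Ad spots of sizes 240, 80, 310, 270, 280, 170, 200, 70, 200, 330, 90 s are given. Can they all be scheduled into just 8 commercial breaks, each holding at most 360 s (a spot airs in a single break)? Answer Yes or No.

Yes

A valid assignment using 8 commercial breaks:
  break 1: 330 = 330
  break 2: 310 = 310
  break 3: 280 + 80 = 360
  break 4: 270 + 90 = 360
  break 5: 240 + 70 = 310
  break 6: 200 = 200
  break 7: 200 = 200
  break 8: 170 = 170
Every load is within 360 s, so 8 commercial breaks suffice.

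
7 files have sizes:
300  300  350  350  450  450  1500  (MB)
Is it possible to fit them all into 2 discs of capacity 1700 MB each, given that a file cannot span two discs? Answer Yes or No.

No

Total = 3700 MB; ⌈3700/1700⌉ = 3.
At least 3 discs are required, but only 2 are allowed.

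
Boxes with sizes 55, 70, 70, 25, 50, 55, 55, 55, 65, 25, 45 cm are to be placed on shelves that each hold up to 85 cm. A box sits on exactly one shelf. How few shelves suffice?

9

Total = 70 + 70 + 65 + 55 + 55 + 55 + 55 + 50 + 45 + 25 + 25 = 570 cm.
Lower bound: ⌈570/85⌉ = 7 shelves.
Also, 9 boxes each exceed 85/2 cm, and no two of those can share a shelf, so at least 9 shelves are needed.
A packing using 9 shelves:
  shelf 1: 70 = 70
  shelf 2: 70 = 70
  shelf 3: 65 = 65
  shelf 4: 55 + 25 = 80
  shelf 5: 55 + 25 = 80
  shelf 6: 55 = 55
  shelf 7: 55 = 55
  shelf 8: 50 = 50
  shelf 9: 45 = 45
This matches the lower bound, so 9 is optimal.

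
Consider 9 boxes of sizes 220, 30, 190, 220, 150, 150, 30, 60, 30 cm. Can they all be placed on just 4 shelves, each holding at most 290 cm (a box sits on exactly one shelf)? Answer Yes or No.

No

Total = 1080 cm; ⌈1080/290⌉ = 4.
5 boxes each exceed half the capacity and cannot share a shelf, forcing at least 5 shelves.
At least 5 shelves are required, but only 4 are allowed.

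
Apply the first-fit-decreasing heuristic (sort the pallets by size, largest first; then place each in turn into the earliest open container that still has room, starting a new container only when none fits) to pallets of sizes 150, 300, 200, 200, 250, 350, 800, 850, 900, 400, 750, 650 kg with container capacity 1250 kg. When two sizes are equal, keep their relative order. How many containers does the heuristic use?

5

Sorted descending: 900, 850, 800, 750, 650, 400, 350, 300, 250, 200, 200, 150.
  900 → container 1 (new)  [load 900/1250]
  850 → container 2 (new)  [load 850/1250]
  800 → container 3 (new)  [load 800/1250]
  750 → container 4 (new)  [load 750/1250]
  650 → container 5 (new)  [load 650/1250]
  400 → container 2  [load 1250/1250]
  350 → container 1  [load 1250/1250]
  300 → container 3  [load 1100/1250]
  250 → container 4  [load 1000/1250]
  200 → container 4  [load 1200/1250]
  200 → container 5  [load 850/1250]
  150 → container 3  [load 1250/1250]
5 containers opened.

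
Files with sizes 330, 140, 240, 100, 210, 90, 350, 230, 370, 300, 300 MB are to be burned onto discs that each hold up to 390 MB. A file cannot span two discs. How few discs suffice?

Total = 370 + 350 + 330 + 300 + 300 + 240 + 230 + 210 + 140 + 100 + 90 = 2660 MB.
Lower bound: ⌈2660/390⌉ = 7 discs.
Also, 8 files each exceed 195 MB, and no two of those can share a disc, so at least 8 discs are needed.
A packing using 8 discs:
  disc 1: 370 = 370
  disc 2: 350 = 350
  disc 3: 330 = 330
  disc 4: 300 + 90 = 390
  disc 5: 300 = 300
  disc 6: 240 + 140 = 380
  disc 7: 230 + 100 = 330
  disc 8: 210 = 210
This matches the lower bound, so 8 is optimal.

8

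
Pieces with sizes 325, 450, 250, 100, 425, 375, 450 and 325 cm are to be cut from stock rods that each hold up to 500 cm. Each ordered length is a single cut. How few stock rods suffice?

Total = 450 + 450 + 425 + 375 + 325 + 325 + 250 + 100 = 2700 cm.
Lower bound: ⌈2700/500⌉ = 6 stock rods.
A packing using 7 stock rods:
  stock rod 1: 450 = 450
  stock rod 2: 450 = 450
  stock rod 3: 425 = 425
  stock rod 4: 375 + 100 = 475
  stock rod 5: 325 = 325
  stock rod 6: 325 = 325
  stock rod 7: 250 = 250
No arrangement into 6 stock rods stays within capacity, so 7 is optimal.

7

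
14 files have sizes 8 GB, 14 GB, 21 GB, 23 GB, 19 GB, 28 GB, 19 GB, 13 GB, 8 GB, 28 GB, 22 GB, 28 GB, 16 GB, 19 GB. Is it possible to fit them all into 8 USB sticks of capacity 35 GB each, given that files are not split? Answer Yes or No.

Total = 266 GB; ⌈266/35⌉ = 8.
9 files each exceed half the capacity and cannot share a USB stick, forcing at least 9 USB sticks.
At least 9 USB sticks are required, but only 8 are allowed.

No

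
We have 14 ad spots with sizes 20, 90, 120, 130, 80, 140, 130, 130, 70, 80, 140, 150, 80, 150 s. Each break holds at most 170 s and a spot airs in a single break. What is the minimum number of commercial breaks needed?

Total = 150 + 150 + 140 + 140 + 130 + 130 + 130 + 120 + 90 + 80 + 80 + 80 + 70 + 20 = 1510 s.
Lower bound: ⌈1510/170⌉ = 9 commercial breaks.
A packing using 11 commercial breaks:
  break 1: 150 + 20 = 170
  break 2: 150 = 150
  break 3: 140 = 140
  break 4: 140 = 140
  break 5: 130 = 130
  break 6: 130 = 130
  break 7: 130 = 130
  break 8: 120 = 120
  break 9: 90 + 80 = 170
  break 10: 80 + 80 = 160
  break 11: 70 = 70
No arrangement into 10 commercial breaks stays within capacity, so 11 is optimal.

11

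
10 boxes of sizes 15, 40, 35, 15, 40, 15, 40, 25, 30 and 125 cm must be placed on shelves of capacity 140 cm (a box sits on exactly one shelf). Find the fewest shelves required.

3

Total = 125 + 40 + 40 + 40 + 35 + 30 + 25 + 15 + 15 + 15 = 380 cm.
Lower bound: ⌈380/140⌉ = 3 shelves.
A packing using 3 shelves:
  shelf 1: 125 + 15 = 140
  shelf 2: 40 + 40 + 40 + 15 = 135
  shelf 3: 35 + 30 + 25 + 15 = 105
This matches the lower bound, so 3 is optimal.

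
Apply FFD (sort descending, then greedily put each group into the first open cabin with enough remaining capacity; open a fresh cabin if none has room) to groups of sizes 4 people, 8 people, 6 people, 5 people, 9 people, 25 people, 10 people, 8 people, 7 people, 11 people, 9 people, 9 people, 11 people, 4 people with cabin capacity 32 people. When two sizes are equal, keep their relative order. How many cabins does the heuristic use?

4

Sorted descending: 25, 11, 11, 10, 9, 9, 9, 8, 8, 7, 6, 5, 4, 4.
  25 → cabin 1 (new)  [load 25/32]
  11 → cabin 2 (new)  [load 11/32]
  11 → cabin 2  [load 22/32]
  10 → cabin 2  [load 32/32]
  9 → cabin 3 (new)  [load 9/32]
  9 → cabin 3  [load 18/32]
  9 → cabin 3  [load 27/32]
  8 → cabin 4 (new)  [load 8/32]
  8 → cabin 4  [load 16/32]
  7 → cabin 1  [load 32/32]
  6 → cabin 4  [load 22/32]
  5 → cabin 3  [load 32/32]
  4 → cabin 4  [load 26/32]
  4 → cabin 4  [load 30/32]
4 cabins opened.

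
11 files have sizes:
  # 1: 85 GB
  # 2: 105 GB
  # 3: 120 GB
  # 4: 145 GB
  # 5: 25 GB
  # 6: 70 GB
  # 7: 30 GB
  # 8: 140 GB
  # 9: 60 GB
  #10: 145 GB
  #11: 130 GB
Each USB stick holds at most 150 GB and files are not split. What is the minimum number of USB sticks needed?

Total = 145 + 145 + 140 + 130 + 120 + 105 + 85 + 70 + 60 + 30 + 25 = 1055 GB.
Lower bound: ⌈1055/150⌉ = 8 USB sticks.
A packing using 8 USB sticks:
  USB stick 1: 145 = 145
  USB stick 2: 145 = 145
  USB stick 3: 140 = 140
  USB stick 4: 130 = 130
  USB stick 5: 120 + 30 = 150
  USB stick 6: 105 + 25 = 130
  USB stick 7: 85 + 60 = 145
  USB stick 8: 70 = 70
This matches the lower bound, so 8 is optimal.

8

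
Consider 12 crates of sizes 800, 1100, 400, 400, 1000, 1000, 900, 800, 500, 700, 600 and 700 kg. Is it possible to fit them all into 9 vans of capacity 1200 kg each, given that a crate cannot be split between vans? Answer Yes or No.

A valid assignment using 9 vans:
  van 1: 1100 = 1100
  van 2: 1000 = 1000
  van 3: 1000 = 1000
  van 4: 900 = 900
  van 5: 800 + 400 = 1200
  van 6: 800 + 400 = 1200
  van 7: 700 + 500 = 1200
  van 8: 700 = 700
  van 9: 600 = 600
Every load is within 1200 kg, so 9 vans suffice.

Yes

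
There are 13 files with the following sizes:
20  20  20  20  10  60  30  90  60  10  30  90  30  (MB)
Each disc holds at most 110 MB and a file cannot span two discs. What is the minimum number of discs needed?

5

Total = 90 + 90 + 60 + 60 + 30 + 30 + 30 + 20 + 20 + 20 + 20 + 10 + 10 = 490 MB.
Lower bound: ⌈490/110⌉ = 5 discs.
A packing using 5 discs:
  disc 1: 90 + 20 = 110
  disc 2: 90 + 20 = 110
  disc 3: 60 + 30 + 20 = 110
  disc 4: 60 + 30 + 20 = 110
  disc 5: 30 + 10 + 10 = 50
This matches the lower bound, so 5 is optimal.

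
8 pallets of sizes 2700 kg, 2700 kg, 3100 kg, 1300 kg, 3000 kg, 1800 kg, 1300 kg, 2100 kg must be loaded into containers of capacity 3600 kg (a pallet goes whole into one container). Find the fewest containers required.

6

Total = 3100 + 3000 + 2700 + 2700 + 2100 + 1800 + 1300 + 1300 = 18000 kg.
Lower bound: ⌈18000/3600⌉ = 5 containers.
A packing using 6 containers:
  container 1: 3100 = 3100
  container 2: 3000 = 3000
  container 3: 2700 = 2700
  container 4: 2700 = 2700
  container 5: 2100 + 1300 = 3400
  container 6: 1800 + 1300 = 3100
No arrangement into 5 containers stays within capacity, so 6 is optimal.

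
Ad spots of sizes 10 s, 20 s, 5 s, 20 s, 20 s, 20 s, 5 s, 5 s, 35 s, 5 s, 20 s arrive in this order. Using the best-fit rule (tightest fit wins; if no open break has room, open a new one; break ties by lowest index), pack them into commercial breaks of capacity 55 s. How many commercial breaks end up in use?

  10 → break 1 (new)  [load 10/55]
  20 → break 1  [load 30/55]
  5 → break 1  [load 35/55]
  20 → break 1  [load 55/55]
  20 → break 2 (new)  [load 20/55]
  20 → break 2  [load 40/55]
  5 → break 2  [load 45/55]
  5 → break 2  [load 50/55]
  35 → break 3 (new)  [load 35/55]
  5 → break 2  [load 55/55]
  20 → break 3  [load 55/55]
3 commercial breaks opened.

3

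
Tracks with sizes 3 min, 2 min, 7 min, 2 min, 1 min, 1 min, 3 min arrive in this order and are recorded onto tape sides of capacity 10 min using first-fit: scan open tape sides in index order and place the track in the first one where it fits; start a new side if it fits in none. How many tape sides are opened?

  3 → side 1 (new)  [load 3/10]
  2 → side 1  [load 5/10]
  7 → side 2 (new)  [load 7/10]
  2 → side 1  [load 7/10]
  1 → side 1  [load 8/10]
  1 → side 1  [load 9/10]
  3 → side 2  [load 10/10]
2 tape sides opened.

2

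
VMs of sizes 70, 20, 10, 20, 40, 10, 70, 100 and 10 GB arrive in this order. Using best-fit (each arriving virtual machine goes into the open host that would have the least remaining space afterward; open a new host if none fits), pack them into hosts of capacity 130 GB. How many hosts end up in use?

3

  70 → host 1 (new)  [load 70/130]
  20 → host 1  [load 90/130]
  10 → host 1  [load 100/130]
  20 → host 1  [load 120/130]
  40 → host 2 (new)  [load 40/130]
  10 → host 1  [load 130/130]
  70 → host 2  [load 110/130]
  100 → host 3 (new)  [load 100/130]
  10 → host 2  [load 120/130]
3 hosts opened.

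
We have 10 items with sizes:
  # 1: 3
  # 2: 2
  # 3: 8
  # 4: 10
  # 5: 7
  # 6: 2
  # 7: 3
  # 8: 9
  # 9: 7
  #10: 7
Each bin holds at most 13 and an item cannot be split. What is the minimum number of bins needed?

Total = 10 + 9 + 8 + 7 + 7 + 7 + 3 + 3 + 2 + 2 = 58.
Lower bound: ⌈58/13⌉ = 5 bins.
Also, 6 items each exceed 13/2, and no two of those can share a bin, so at least 6 bins are needed.
A packing using 6 bins:
  bin 1: 10 + 3 = 13
  bin 2: 9 + 3 = 12
  bin 3: 8 + 2 + 2 = 12
  bin 4: 7 = 7
  bin 5: 7 = 7
  bin 6: 7 = 7
This matches the lower bound, so 6 is optimal.

6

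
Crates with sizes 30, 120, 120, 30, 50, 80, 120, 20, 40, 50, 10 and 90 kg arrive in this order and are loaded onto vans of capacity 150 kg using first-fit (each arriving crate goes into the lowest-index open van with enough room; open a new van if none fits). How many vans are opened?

  30 → van 1 (new)  [load 30/150]
  120 → van 1  [load 150/150]
  120 → van 2 (new)  [load 120/150]
  30 → van 2  [load 150/150]
  50 → van 3 (new)  [load 50/150]
  80 → van 3  [load 130/150]
  120 → van 4 (new)  [load 120/150]
  20 → van 3  [load 150/150]
  40 → van 5 (new)  [load 40/150]
  50 → van 5  [load 90/150]
  10 → van 4  [load 130/150]
  90 → van 6 (new)  [load 90/150]
6 vans opened.

6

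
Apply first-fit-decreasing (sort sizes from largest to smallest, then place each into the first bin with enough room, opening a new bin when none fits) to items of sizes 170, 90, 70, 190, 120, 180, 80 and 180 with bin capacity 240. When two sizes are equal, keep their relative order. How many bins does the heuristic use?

Sorted descending: 190, 180, 180, 170, 120, 90, 80, 70.
  190 → bin 1 (new)  [load 190/240]
  180 → bin 2 (new)  [load 180/240]
  180 → bin 3 (new)  [load 180/240]
  170 → bin 4 (new)  [load 170/240]
  120 → bin 5 (new)  [load 120/240]
  90 → bin 5  [load 210/240]
  80 → bin 6 (new)  [load 80/240]
  70 → bin 4  [load 240/240]
6 bins opened.

6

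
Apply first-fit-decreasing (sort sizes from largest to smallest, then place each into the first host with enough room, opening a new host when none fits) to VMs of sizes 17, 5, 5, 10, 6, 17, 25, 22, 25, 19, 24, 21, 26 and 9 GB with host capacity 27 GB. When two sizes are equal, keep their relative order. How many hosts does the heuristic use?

9

Sorted descending: 26, 25, 25, 24, 22, 21, 19, 17, 17, 10, 9, 6, 5, 5.
  26 → host 1 (new)  [load 26/27]
  25 → host 2 (new)  [load 25/27]
  25 → host 3 (new)  [load 25/27]
  24 → host 4 (new)  [load 24/27]
  22 → host 5 (new)  [load 22/27]
  21 → host 6 (new)  [load 21/27]
  19 → host 7 (new)  [load 19/27]
  17 → host 8 (new)  [load 17/27]
  17 → host 9 (new)  [load 17/27]
  10 → host 8  [load 27/27]
  9 → host 9  [load 26/27]
  6 → host 6  [load 27/27]
  5 → host 5  [load 27/27]
  5 → host 7  [load 24/27]
9 hosts opened.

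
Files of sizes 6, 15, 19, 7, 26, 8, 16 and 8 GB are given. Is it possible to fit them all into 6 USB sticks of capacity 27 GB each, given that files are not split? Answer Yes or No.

A valid assignment using 5 USB sticks:
  USB stick 1: 26 = 26
  USB stick 2: 19 + 8 = 27
  USB stick 3: 16 + 8 = 24
  USB stick 4: 15 + 7 = 22
  USB stick 5: 6 = 6
That uses only 5 ≤ 6, so 6 USB sticks are enough.

Yes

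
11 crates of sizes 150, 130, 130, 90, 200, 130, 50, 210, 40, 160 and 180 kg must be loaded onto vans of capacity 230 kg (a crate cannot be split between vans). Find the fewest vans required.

Total = 210 + 200 + 180 + 160 + 150 + 130 + 130 + 130 + 90 + 50 + 40 = 1470 kg.
Lower bound: ⌈1470/230⌉ = 7 vans.
Also, 8 crates each exceed 115 kg, and no two of those can share a van, so at least 8 vans are needed.
A packing using 8 vans:
  van 1: 210 = 210
  van 2: 200 = 200
  van 3: 180 + 50 = 230
  van 4: 160 + 40 = 200
  van 5: 150 = 150
  van 6: 130 + 90 = 220
  van 7: 130 = 130
  van 8: 130 = 130
This matches the lower bound, so 8 is optimal.

8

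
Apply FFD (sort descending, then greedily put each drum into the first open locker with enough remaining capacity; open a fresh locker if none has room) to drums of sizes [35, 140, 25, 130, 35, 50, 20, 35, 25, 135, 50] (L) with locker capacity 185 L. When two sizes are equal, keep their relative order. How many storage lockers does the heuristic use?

Sorted descending: 140, 135, 130, 50, 50, 35, 35, 35, 25, 25, 20.
  140 → locker 1 (new)  [load 140/185]
  135 → locker 2 (new)  [load 135/185]
  130 → locker 3 (new)  [load 130/185]
  50 → locker 2  [load 185/185]
  50 → locker 3  [load 180/185]
  35 → locker 1  [load 175/185]
  35 → locker 4 (new)  [load 35/185]
  35 → locker 4  [load 70/185]
  25 → locker 4  [load 95/185]
  25 → locker 4  [load 120/185]
  20 → locker 4  [load 140/185]
4 storage lockers opened.

4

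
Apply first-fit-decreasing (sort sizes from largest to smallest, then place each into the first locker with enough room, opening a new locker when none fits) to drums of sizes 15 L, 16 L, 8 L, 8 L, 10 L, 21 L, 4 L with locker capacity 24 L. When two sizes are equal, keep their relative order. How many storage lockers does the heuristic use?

Sorted descending: 21, 16, 15, 10, 8, 8, 4.
  21 → locker 1 (new)  [load 21/24]
  16 → locker 2 (new)  [load 16/24]
  15 → locker 3 (new)  [load 15/24]
  10 → locker 4 (new)  [load 10/24]
  8 → locker 2  [load 24/24]
  8 → locker 3  [load 23/24]
  4 → locker 4  [load 14/24]
4 storage lockers opened.

4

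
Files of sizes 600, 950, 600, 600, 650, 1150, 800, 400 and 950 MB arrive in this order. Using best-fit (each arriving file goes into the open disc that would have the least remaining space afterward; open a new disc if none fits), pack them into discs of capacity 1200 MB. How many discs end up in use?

  600 → disc 1 (new)  [load 600/1200]
  950 → disc 2 (new)  [load 950/1200]
  600 → disc 1  [load 1200/1200]
  600 → disc 3 (new)  [load 600/1200]
  650 → disc 4 (new)  [load 650/1200]
  1150 → disc 5 (new)  [load 1150/1200]
  800 → disc 6 (new)  [load 800/1200]
  400 → disc 6  [load 1200/1200]
  950 → disc 7 (new)  [load 950/1200]
7 discs opened.

7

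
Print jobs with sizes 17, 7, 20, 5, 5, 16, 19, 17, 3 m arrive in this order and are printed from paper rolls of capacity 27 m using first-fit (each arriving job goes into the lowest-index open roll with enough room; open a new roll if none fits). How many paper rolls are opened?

  17 → roll 1 (new)  [load 17/27]
  7 → roll 1  [load 24/27]
  20 → roll 2 (new)  [load 20/27]
  5 → roll 2  [load 25/27]
  5 → roll 3 (new)  [load 5/27]
  16 → roll 3  [load 21/27]
  19 → roll 4 (new)  [load 19/27]
  17 → roll 5 (new)  [load 17/27]
  3 → roll 1  [load 27/27]
5 paper rolls opened.

5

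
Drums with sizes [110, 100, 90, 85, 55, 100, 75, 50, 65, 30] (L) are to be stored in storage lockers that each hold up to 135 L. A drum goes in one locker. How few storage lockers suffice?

7

Total = 110 + 100 + 100 + 90 + 85 + 75 + 65 + 55 + 50 + 30 = 760 L.
Lower bound: ⌈760/135⌉ = 6 storage lockers.
A packing using 7 storage lockers:
  locker 1: 110 = 110
  locker 2: 100 + 30 = 130
  locker 3: 100 = 100
  locker 4: 90 = 90
  locker 5: 85 + 50 = 135
  locker 6: 75 + 55 = 130
  locker 7: 65 = 65
No arrangement into 6 storage lockers stays within capacity, so 7 is optimal.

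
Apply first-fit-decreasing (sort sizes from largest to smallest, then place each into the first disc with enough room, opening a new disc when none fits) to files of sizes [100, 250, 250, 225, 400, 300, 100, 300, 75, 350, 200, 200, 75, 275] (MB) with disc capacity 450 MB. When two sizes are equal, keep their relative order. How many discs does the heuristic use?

Sorted descending: 400, 350, 300, 300, 275, 250, 250, 225, 200, 200, 100, 100, 75, 75.
  400 → disc 1 (new)  [load 400/450]
  350 → disc 2 (new)  [load 350/450]
  300 → disc 3 (new)  [load 300/450]
  300 → disc 4 (new)  [load 300/450]
  275 → disc 5 (new)  [load 275/450]
  250 → disc 6 (new)  [load 250/450]
  250 → disc 7 (new)  [load 250/450]
  225 → disc 8 (new)  [load 225/450]
  200 → disc 6  [load 450/450]
  200 → disc 7  [load 450/450]
  100 → disc 2  [load 450/450]
  100 → disc 3  [load 400/450]
  75 → disc 4  [load 375/450]
  75 → disc 4  [load 450/450]
8 discs opened.

8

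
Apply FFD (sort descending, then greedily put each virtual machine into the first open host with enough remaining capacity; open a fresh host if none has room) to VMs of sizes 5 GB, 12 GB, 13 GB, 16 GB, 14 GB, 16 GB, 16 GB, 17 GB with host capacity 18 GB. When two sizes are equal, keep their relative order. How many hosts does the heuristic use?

Sorted descending: 17, 16, 16, 16, 14, 13, 12, 5.
  17 → host 1 (new)  [load 17/18]
  16 → host 2 (new)  [load 16/18]
  16 → host 3 (new)  [load 16/18]
  16 → host 4 (new)  [load 16/18]
  14 → host 5 (new)  [load 14/18]
  13 → host 6 (new)  [load 13/18]
  12 → host 7 (new)  [load 12/18]
  5 → host 6  [load 18/18]
7 hosts opened.

7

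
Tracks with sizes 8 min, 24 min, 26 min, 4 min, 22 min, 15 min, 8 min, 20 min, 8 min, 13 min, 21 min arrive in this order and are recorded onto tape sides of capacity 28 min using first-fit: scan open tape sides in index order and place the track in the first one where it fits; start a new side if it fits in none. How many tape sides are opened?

  8 → side 1 (new)  [load 8/28]
  24 → side 2 (new)  [load 24/28]
  26 → side 3 (new)  [load 26/28]
  4 → side 1  [load 12/28]
  22 → side 4 (new)  [load 22/28]
  15 → side 1  [load 27/28]
  8 → side 5 (new)  [load 8/28]
  20 → side 5  [load 28/28]
  8 → side 6 (new)  [load 8/28]
  13 → side 6  [load 21/28]
  21 → side 7 (new)  [load 21/28]
7 tape sides opened.

7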